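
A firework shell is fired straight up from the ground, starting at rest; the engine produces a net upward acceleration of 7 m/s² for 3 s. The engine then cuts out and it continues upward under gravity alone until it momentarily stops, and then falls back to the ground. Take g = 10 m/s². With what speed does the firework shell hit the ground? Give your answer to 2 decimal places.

Phase 1 (powered ascent): v₀ = 0 m/s, a = 7 m/s².
v = v₀ + at = 0 + (7)(3) = 21.0 m/s
Δx = v₀t + ½at² = 0·3 + 0.5·7·3² = 31.5 m

Phase 2 (coasting upward): v₀ = 21.0 m/s, a = -10 m/s².
v = v₀ + at → t = (0 − 21.0) / -10 = 2.10 s
v² = v₀² + 2aΔx → Δx = (0² − 21.0²)/(2·-10) = 22.1 m

Phase 3 (free fall): v₀ = 0 m/s, a = -10 m/s².
Falls 53.5 m from rest: t = √(2·53.5/10) = 3.27 s; v = g·t = 32.7 m/s.
Impact speed = 32.7 m/s

32.73 m/s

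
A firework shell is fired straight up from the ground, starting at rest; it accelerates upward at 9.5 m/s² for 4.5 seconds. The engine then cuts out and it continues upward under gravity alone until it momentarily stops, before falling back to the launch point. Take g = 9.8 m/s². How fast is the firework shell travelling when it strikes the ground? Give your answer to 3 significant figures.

Phase 1 (powered ascent): v₀ = 0 m/s, a = 9.5 m/s².
v = v₀ + at = 0 + (9.5)(4.5) = 42.8 m/s
Δx = v₀t + ½at² = 0·4.5 + 0.5·9.5·4.5² = 96.2 m

Phase 2 (coasting upward): v₀ = 42.8 m/s, a = -9.8 m/s².
v = v₀ + at → t = (0 − 42.8) / -9.8 = 4.36 s
v² = v₀² + 2aΔx → Δx = (0² − 42.8²)/(2·-9.8) = 93.2 m

Phase 3 (free fall): v₀ = 0 m/s, a = -9.8 m/s².
Falls 189 m from rest: t = √(2·189/9.8) = 6.22 s; v = g·t = 60.9 m/s.
Impact speed = 60.9 m/s

60.9 m/s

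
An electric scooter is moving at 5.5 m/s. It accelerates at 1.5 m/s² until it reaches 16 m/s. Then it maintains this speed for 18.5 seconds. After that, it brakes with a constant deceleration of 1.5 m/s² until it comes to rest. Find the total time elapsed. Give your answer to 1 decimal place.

Phase 1 (accelerating): v₀ = 5.50 m/s, a = 1.5 m/s².
v = v₀ + at → t = (16 − 5.50) / 1.5 = 7.00 s
v² = v₀² + 2aΔx → Δx = (16² − 5.50²)/(2·1.5) = 75.2 m

Phase 2 (constant speed): v₀ = 16.0 m/s, a = 0 m/s².
v = v₀ + at = 16.0 + (0)(18.5) = 16.0 m/s
Δx = v₀t + ½at² = 16.0·18.5 + 0.5·0·18.5² = 296 m

Phase 3 (decelerating): v₀ = 16.0 m/s, a = -1.5 m/s².
v = v₀ + at → t = (0 − 16.0) / -1.5 = 10.7 s
v² = v₀² + 2aΔx → Δx = (0² − 16.0²)/(2·-1.5) = 85.3 m
Total time = 7.00 + 18.5 + 10.7 = 36.2 s

36.2 s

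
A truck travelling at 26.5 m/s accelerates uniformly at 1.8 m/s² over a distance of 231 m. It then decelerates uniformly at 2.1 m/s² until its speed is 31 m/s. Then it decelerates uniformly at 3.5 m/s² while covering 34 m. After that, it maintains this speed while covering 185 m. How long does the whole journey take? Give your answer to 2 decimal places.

18.98 s

Phase 1 (accelerating): v₀ = 26.5 m/s, a = 1.8 m/s².
v² = v₀² + 2aΔx = 26.5² + 2·1.8·231 = 1530 → v = 39.2 m/s
t = (v − v₀)/a = (39.2 − 26.5)/1.8 = 7.04 s

Phase 2 (decelerating): v₀ = 39.2 m/s, a = -2.1 m/s².
v = v₀ + at → t = (31 − 39.2) / -2.1 = 3.89 s
v² = v₀² + 2aΔx → Δx = (31² − 39.2²)/(2·-2.1) = 136 m

Phase 3 (decelerating): v₀ = 31.0 m/s, a = -3.5 m/s².
v² = v₀² + 2aΔx = 31.0² + 2·-3.5·34 = 723 → v = 26.9 m/s
t = (v − v₀)/a = (26.9 − 31.0)/-3.5 = 1.17 s

Phase 4 (constant speed): v₀ = 26.9 m/s, a = 0 m/s².
Constant speed: t = d/v = 185/26.9 = 6.88 s
Total time = 7.04 + 3.89 + 1.17 + 6.88 = 19.0 s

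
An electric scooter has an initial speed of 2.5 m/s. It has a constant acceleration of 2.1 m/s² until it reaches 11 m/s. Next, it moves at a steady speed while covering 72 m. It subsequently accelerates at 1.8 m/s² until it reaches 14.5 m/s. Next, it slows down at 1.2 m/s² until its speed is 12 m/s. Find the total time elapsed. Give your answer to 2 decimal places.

Phase 1 (accelerating): v₀ = 2.50 m/s, a = 2.1 m/s².
v = v₀ + at → t = (11 − 2.50) / 2.1 = 4.05 s
v² = v₀² + 2aΔx → Δx = (11² − 2.50²)/(2·2.1) = 27.3 m

Phase 2 (constant speed): v₀ = 11.0 m/s, a = 0 m/s².
Constant speed: t = d/v = 72/11.0 = 6.55 s

Phase 3 (accelerating): v₀ = 11.0 m/s, a = 1.8 m/s².
v = v₀ + at → t = (14.5 − 11.0) / 1.8 = 1.94 s
v² = v₀² + 2aΔx → Δx = (14.5² − 11.0²)/(2·1.8) = 24.8 m

Phase 4 (decelerating): v₀ = 14.5 m/s, a = -1.2 m/s².
v = v₀ + at → t = (12 − 14.5) / -1.2 = 2.08 s
v² = v₀² + 2aΔx → Δx = (12² − 14.5²)/(2·-1.2) = 27.6 m
Total time = 4.05 + 6.55 + 1.94 + 2.08 = 14.6 s

14.62 s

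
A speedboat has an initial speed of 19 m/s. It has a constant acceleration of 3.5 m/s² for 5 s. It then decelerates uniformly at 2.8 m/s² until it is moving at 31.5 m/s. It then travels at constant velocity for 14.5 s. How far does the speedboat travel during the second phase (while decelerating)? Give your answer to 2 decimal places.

Phase 1 (accelerating): v₀ = 19.0 m/s, a = 3.5 m/s².
v = v₀ + at = 19.0 + (3.5)(5) = 36.5 m/s
Δx = v₀t + ½at² = 19.0·5 + 0.5·3.5·5² = 139 m

Phase 2 (decelerating): v₀ = 36.5 m/s, a = -2.8 m/s².
v = v₀ + at → t = (31.5 − 36.5) / -2.8 = 1.79 s
v² = v₀² + 2aΔx → Δx = (31.5² − 36.5²)/(2·-2.8) = 60.7 m
Distance in phase 2 = 60.7 m

60.71 m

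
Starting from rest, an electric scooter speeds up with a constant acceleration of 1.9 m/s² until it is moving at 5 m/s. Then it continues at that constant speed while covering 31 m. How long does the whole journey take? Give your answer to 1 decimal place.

Phase 1 (accelerating): v₀ = 0 m/s, a = 1.9 m/s².
v = v₀ + at → t = (5 − 0) / 1.9 = 2.63 s
v² = v₀² + 2aΔx → Δx = (5² − 0²)/(2·1.9) = 6.58 m

Phase 2 (constant speed): v₀ = 5.00 m/s, a = 0 m/s².
Constant speed: t = d/v = 31/5.00 = 6.20 s
Total time = 2.63 + 6.20 = 8.83 s

8.8 s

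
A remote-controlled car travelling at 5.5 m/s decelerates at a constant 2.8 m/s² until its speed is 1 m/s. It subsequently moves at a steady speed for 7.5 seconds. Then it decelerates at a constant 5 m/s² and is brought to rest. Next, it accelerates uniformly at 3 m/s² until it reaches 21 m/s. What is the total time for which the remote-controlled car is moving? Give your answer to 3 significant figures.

16.3 s

Phase 1 (decelerating): v₀ = 5.50 m/s, a = -2.8 m/s².
v = v₀ + at → t = (1 − 5.50) / -2.8 = 1.61 s
v² = v₀² + 2aΔx → Δx = (1² − 5.50²)/(2·-2.8) = 5.22 m

Phase 2 (constant speed): v₀ = 1.00 m/s, a = 0 m/s².
v = v₀ + at = 1.00 + (0)(7.5) = 1.00 m/s
Δx = v₀t + ½at² = 1.00·7.5 + 0.5·0·7.5² = 7.50 m

Phase 3 (decelerating): v₀ = 1.00 m/s, a = -5 m/s².
v = v₀ + at → t = (0 − 1.00) / -5 = 0.200 s
v² = v₀² + 2aΔx → Δx = (0² − 1.00²)/(2·-5) = 0.100 m

Phase 4 (accelerating): v₀ = 0 m/s, a = 3 m/s².
v = v₀ + at → t = (21 − 0) / 3 = 7.00 s
v² = v₀² + 2aΔx → Δx = (21² − 0²)/(2·3) = 73.5 m
Total time = 1.61 + 7.50 + 0.200 + 7.00 = 16.3 s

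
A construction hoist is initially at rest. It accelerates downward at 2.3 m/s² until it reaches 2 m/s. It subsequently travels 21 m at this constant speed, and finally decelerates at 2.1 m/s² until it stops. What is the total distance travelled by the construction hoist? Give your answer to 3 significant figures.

22.8 m

Phase 1 (accelerating): v₀ = 0 m/s, a = 2.3 m/s².
v = v₀ + at → t = (2 − 0) / 2.3 = 0.870 s
v² = v₀² + 2aΔx → Δx = (2² − 0²)/(2·2.3) = 0.870 m

Phase 2 (constant speed): v₀ = 2.00 m/s, a = 0 m/s².
Constant speed: t = d/v = 21/2.00 = 10.5 s

Phase 3 (decelerating): v₀ = 2.00 m/s, a = -2.1 m/s².
v = v₀ + at → t = (0 − 2.00) / -2.1 = 0.952 s
v² = v₀² + 2aΔx → Δx = (0² − 2.00²)/(2·-2.1) = 0.952 m
Total distance = 0.870 + 21.0 + 0.952 = 22.8 m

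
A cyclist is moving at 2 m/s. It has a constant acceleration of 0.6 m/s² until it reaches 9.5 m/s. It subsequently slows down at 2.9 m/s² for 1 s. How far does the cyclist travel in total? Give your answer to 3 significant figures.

79.9 m

Phase 1 (accelerating): v₀ = 2.00 m/s, a = 0.6 m/s².
v = v₀ + at → t = (9.5 − 2.00) / 0.6 = 12.5 s
v² = v₀² + 2aΔx → Δx = (9.5² − 2.00²)/(2·0.6) = 71.9 m

Phase 2 (decelerating): v₀ = 9.50 m/s, a = -2.9 m/s².
v = v₀ + at = 9.50 + (-2.9)(1) = 6.60 m/s
Δx = v₀t + ½at² = 9.50·1 + 0.5·-2.9·1² = 8.05 m
Total distance = 71.9 + 8.05 = 79.9 m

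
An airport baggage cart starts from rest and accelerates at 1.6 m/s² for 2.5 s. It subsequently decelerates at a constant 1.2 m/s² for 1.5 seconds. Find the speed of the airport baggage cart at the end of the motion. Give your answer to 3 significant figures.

2.20 m/s

Phase 1 (accelerating): v₀ = 0 m/s, a = 1.6 m/s².
v = v₀ + at = 0 + (1.6)(2.5) = 4.00 m/s
Δx = v₀t + ½at² = 0·2.5 + 0.5·1.6·2.5² = 5.00 m

Phase 2 (decelerating): v₀ = 4.00 m/s, a = -1.2 m/s².
v = v₀ + at = 4.00 + (-1.2)(1.5) = 2.20 m/s
Δx = v₀t + ½at² = 4.00·1.5 + 0.5·-1.2·1.5² = 4.65 m
Final speed = 2.20 m/s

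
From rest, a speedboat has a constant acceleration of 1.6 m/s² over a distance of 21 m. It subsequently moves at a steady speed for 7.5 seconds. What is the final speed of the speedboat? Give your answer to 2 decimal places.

Phase 1 (accelerating): v₀ = 0 m/s, a = 1.6 m/s².
v² = v₀² + 2aΔx = 0² + 2·1.6·21 = 67.2 → v = 8.20 m/s
t = (v − v₀)/a = (8.20 − 0)/1.6 = 5.12 s

Phase 2 (constant speed): v₀ = 8.20 m/s, a = 0 m/s².
v = v₀ + at = 8.20 + (0)(7.5) = 8.20 m/s
Δx = v₀t + ½at² = 8.20·7.5 + 0.5·0·7.5² = 61.5 m
Final speed = 8.20 m/s

8.20 m/s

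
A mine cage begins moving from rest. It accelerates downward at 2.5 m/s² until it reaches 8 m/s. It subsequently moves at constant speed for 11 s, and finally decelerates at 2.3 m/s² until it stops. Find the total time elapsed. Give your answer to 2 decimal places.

Phase 1 (accelerating): v₀ = 0 m/s, a = 2.5 m/s².
v = v₀ + at → t = (8 − 0) / 2.5 = 3.20 s
v² = v₀² + 2aΔx → Δx = (8² − 0²)/(2·2.5) = 12.8 m

Phase 2 (constant speed): v₀ = 8.00 m/s, a = 0 m/s².
v = v₀ + at = 8.00 + (0)(11) = 8.00 m/s
Δx = v₀t + ½at² = 8.00·11 + 0.5·0·11² = 88.0 m

Phase 3 (decelerating): v₀ = 8.00 m/s, a = -2.3 m/s².
v = v₀ + at → t = (0 − 8.00) / -2.3 = 3.48 s
v² = v₀² + 2aΔx → Δx = (0² − 8.00²)/(2·-2.3) = 13.9 m
Total time = 3.20 + 11.0 + 3.48 = 17.7 s

17.68 s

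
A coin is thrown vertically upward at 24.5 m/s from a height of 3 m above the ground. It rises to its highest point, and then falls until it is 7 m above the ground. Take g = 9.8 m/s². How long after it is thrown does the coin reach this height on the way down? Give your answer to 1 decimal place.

4.8 s

Phase 1 (rising): v₀ = 24.5 m/s, a = -9.8 m/s².
v = v₀ + at → t = (0 − 24.5) / -9.8 = 2.50 s
v² = v₀² + 2aΔx → Δx = (0² − 24.5²)/(2·-9.8) = 30.6 m

Phase 2 (falling): v₀ = 0 m/s, a = -9.8 m/s².
Falls 26.6 m from rest: t = √(2·26.6/9.8) = 2.33 s; v = g·t = 22.8 m/s.
Total time = 2.50 + 2.33 = 4.83 s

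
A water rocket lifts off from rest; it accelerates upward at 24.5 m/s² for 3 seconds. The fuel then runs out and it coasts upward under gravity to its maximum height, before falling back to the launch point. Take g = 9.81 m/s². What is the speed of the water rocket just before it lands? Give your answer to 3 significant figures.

Phase 1 (powered ascent): v₀ = 0 m/s, a = 24.5 m/s².
v = v₀ + at = 0 + (24.5)(3) = 73.5 m/s
Δx = v₀t + ½at² = 0·3 + 0.5·24.5·3² = 110 m

Phase 2 (coasting upward): v₀ = 73.5 m/s, a = -9.81 m/s².
v = v₀ + at → t = (0 − 73.5) / -9.81 = 7.49 s
v² = v₀² + 2aΔx → Δx = (0² − 73.5²)/(2·-9.81) = 275 m

Phase 3 (free fall): v₀ = 0 m/s, a = -9.81 m/s².
Falls 386 m from rest: t = √(2·386/9.81) = 8.87 s; v = g·t = 87.0 m/s.
Impact speed = 87.0 m/s

87.0 m/s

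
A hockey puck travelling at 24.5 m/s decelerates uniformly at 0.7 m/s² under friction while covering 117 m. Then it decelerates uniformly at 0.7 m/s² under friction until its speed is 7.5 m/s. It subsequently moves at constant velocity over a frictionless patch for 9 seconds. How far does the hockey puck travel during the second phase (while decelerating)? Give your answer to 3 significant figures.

272 m

Phase 1 (decelerating): v₀ = 24.5 m/s, a = -0.7 m/s².
v² = v₀² + 2aΔx = 24.5² + 2·-0.7·117 = 436 → v = 20.9 m/s
t = (v − v₀)/a = (20.9 − 24.5)/-0.7 = 5.16 s

Phase 2 (decelerating): v₀ = 20.9 m/s, a = -0.7 m/s².
v = v₀ + at → t = (7.5 − 20.9) / -0.7 = 19.1 s
v² = v₀² + 2aΔx → Δx = (7.5² − 20.9²)/(2·-0.7) = 272 m
Distance in phase 2 = 272 m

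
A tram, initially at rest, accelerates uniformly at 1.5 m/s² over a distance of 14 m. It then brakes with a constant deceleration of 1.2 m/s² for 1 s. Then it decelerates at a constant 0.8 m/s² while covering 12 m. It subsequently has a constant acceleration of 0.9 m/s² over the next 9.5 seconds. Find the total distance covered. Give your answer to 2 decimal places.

Phase 1 (accelerating): v₀ = 0 m/s, a = 1.5 m/s².
v² = v₀² + 2aΔx = 0² + 2·1.5·14 = 42.0 → v = 6.48 m/s
t = (v − v₀)/a = (6.48 − 0)/1.5 = 4.32 s

Phase 2 (decelerating): v₀ = 6.48 m/s, a = -1.2 m/s².
v = v₀ + at = 6.48 + (-1.2)(1) = 5.28 m/s
Δx = v₀t + ½at² = 6.48·1 + 0.5·-1.2·1² = 5.88 m

Phase 3 (decelerating): v₀ = 5.28 m/s, a = -0.8 m/s².
v² = v₀² + 2aΔx = 5.28² + 2·-0.8·12 = 8.69 → v = 2.95 m/s
t = (v − v₀)/a = (2.95 − 5.28)/-0.8 = 2.92 s

Phase 4 (accelerating): v₀ = 2.95 m/s, a = 0.9 m/s².
v = v₀ + at = 2.95 + (0.9)(9.5) = 11.5 m/s
Δx = v₀t + ½at² = 2.95·9.5 + 0.5·0.9·9.5² = 68.6 m
Total distance = 14.0 + 5.88 + 12.0 + 68.6 = 100 m

100.49 m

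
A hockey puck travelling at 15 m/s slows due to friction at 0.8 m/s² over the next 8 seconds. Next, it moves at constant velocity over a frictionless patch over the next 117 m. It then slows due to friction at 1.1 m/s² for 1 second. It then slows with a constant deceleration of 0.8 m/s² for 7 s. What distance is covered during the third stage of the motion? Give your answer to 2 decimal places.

Phase 1 (decelerating): v₀ = 15.0 m/s, a = -0.8 m/s².
v = v₀ + at = 15.0 + (-0.8)(8) = 8.60 m/s
Δx = v₀t + ½at² = 15.0·8 + 0.5·-0.8·8² = 94.4 m

Phase 2 (constant speed): v₀ = 8.60 m/s, a = 0 m/s².
Constant speed: t = d/v = 117/8.60 = 13.6 s

Phase 3 (decelerating): v₀ = 8.60 m/s, a = -1.1 m/s².
v = v₀ + at = 8.60 + (-1.1)(1) = 7.50 m/s
Δx = v₀t + ½at² = 8.60·1 + 0.5·-1.1·1² = 8.05 m
Distance in phase 3 = 8.05 m

8.05 m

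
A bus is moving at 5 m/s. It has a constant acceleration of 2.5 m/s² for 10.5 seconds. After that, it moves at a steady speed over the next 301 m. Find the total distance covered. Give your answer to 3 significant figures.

Phase 1 (accelerating): v₀ = 5.00 m/s, a = 2.5 m/s².
v = v₀ + at = 5.00 + (2.5)(10.5) = 31.2 m/s
Δx = v₀t + ½at² = 5.00·10.5 + 0.5·2.5·10.5² = 190 m

Phase 2 (constant speed): v₀ = 31.2 m/s, a = 0 m/s².
Constant speed: t = d/v = 301/31.2 = 9.63 s
Total distance = 190 + 301 = 491 m

491 m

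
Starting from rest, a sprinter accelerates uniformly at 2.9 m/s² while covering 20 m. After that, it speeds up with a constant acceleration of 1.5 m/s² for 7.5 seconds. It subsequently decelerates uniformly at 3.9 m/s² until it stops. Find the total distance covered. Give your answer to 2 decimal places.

Phase 1 (accelerating): v₀ = 0 m/s, a = 2.9 m/s².
v² = v₀² + 2aΔx = 0² + 2·2.9·20 = 116 → v = 10.8 m/s
t = (v − v₀)/a = (10.8 − 0)/2.9 = 3.71 s

Phase 2 (accelerating): v₀ = 10.8 m/s, a = 1.5 m/s².
v = v₀ + at = 10.8 + (1.5)(7.5) = 22.0 m/s
Δx = v₀t + ½at² = 10.8·7.5 + 0.5·1.5·7.5² = 123 m

Phase 3 (decelerating): v₀ = 22.0 m/s, a = -3.9 m/s².
v = v₀ + at → t = (0 − 22.0) / -3.9 = 5.65 s
v² = v₀² + 2aΔx → Δx = (0² − 22.0²)/(2·-3.9) = 62.2 m
Total distance = 20.0 + 123 + 62.2 = 205 m

205.13 m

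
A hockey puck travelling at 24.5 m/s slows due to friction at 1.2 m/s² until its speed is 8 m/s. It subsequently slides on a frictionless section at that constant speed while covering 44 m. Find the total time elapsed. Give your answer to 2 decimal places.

Phase 1 (decelerating): v₀ = 24.5 m/s, a = -1.2 m/s².
v = v₀ + at → t = (8 − 24.5) / -1.2 = 13.8 s
v² = v₀² + 2aΔx → Δx = (8² − 24.5²)/(2·-1.2) = 223 m

Phase 2 (constant speed): v₀ = 8.00 m/s, a = 0 m/s².
Constant speed: t = d/v = 44/8.00 = 5.50 s
Total time = 13.8 + 5.50 = 19.2 s

19.25 s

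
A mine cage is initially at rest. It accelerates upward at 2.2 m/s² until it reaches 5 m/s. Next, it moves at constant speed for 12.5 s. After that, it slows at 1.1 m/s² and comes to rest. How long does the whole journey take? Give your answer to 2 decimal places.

19.32 s

Phase 1 (accelerating): v₀ = 0 m/s, a = 2.2 m/s².
v = v₀ + at → t = (5 − 0) / 2.2 = 2.27 s
v² = v₀² + 2aΔx → Δx = (5² − 0²)/(2·2.2) = 5.68 m

Phase 2 (constant speed): v₀ = 5.00 m/s, a = 0 m/s².
v = v₀ + at = 5.00 + (0)(12.5) = 5.00 m/s
Δx = v₀t + ½at² = 5.00·12.5 + 0.5·0·12.5² = 62.5 m

Phase 3 (decelerating): v₀ = 5.00 m/s, a = -1.1 m/s².
v = v₀ + at → t = (0 − 5.00) / -1.1 = 4.55 s
v² = v₀² + 2aΔx → Δx = (0² − 5.00²)/(2·-1.1) = 11.4 m
Total time = 2.27 + 12.5 + 4.55 = 19.3 s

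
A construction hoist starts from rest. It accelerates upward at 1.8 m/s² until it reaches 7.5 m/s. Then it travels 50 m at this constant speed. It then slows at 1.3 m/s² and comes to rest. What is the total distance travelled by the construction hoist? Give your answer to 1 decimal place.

Phase 1 (accelerating): v₀ = 0 m/s, a = 1.8 m/s².
v = v₀ + at → t = (7.5 − 0) / 1.8 = 4.17 s
v² = v₀² + 2aΔx → Δx = (7.5² − 0²)/(2·1.8) = 15.6 m

Phase 2 (constant speed): v₀ = 7.50 m/s, a = 0 m/s².
Constant speed: t = d/v = 50/7.50 = 6.67 s

Phase 3 (decelerating): v₀ = 7.50 m/s, a = -1.3 m/s².
v = v₀ + at → t = (0 − 7.50) / -1.3 = 5.77 s
v² = v₀² + 2aΔx → Δx = (0² − 7.50²)/(2·-1.3) = 21.6 m
Total distance = 15.6 + 50.0 + 21.6 = 87.3 m

87.3 m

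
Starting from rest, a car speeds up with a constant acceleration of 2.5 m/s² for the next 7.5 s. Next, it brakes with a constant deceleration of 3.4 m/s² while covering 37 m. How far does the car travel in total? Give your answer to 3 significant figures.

Phase 1 (accelerating): v₀ = 0 m/s, a = 2.5 m/s².
v = v₀ + at = 0 + (2.5)(7.5) = 18.8 m/s
Δx = v₀t + ½at² = 0·7.5 + 0.5·2.5·7.5² = 70.3 m

Phase 2 (decelerating): v₀ = 18.8 m/s, a = -3.4 m/s².
v² = v₀² + 2aΔx = 18.8² + 2·-3.4·37 = 100 → v = 10.0 m/s
t = (v − v₀)/a = (10.0 − 18.8)/-3.4 = 2.57 s
Total distance = 70.3 + 37.0 = 107 m

107 m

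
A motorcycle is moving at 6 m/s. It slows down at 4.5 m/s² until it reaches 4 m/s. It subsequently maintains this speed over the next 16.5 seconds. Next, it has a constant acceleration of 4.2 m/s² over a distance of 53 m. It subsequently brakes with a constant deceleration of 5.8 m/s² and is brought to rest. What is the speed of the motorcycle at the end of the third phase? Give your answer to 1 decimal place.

Phase 1 (decelerating): v₀ = 6.00 m/s, a = -4.5 m/s².
v = v₀ + at → t = (4 − 6.00) / -4.5 = 0.444 s
v² = v₀² + 2aΔx → Δx = (4² − 6.00²)/(2·-4.5) = 2.22 m

Phase 2 (constant speed): v₀ = 4.00 m/s, a = 0 m/s².
v = v₀ + at = 4.00 + (0)(16.5) = 4.00 m/s
Δx = v₀t + ½at² = 4.00·16.5 + 0.5·0·16.5² = 66.0 m

Phase 3 (accelerating): v₀ = 4.00 m/s, a = 4.2 m/s².
v² = v₀² + 2aΔx = 4.00² + 2·4.2·53 = 461 → v = 21.5 m/s
t = (v − v₀)/a = (21.5 − 4.00)/4.2 = 4.16 s
Speed at end of phase 3 = 21.5 m/s

21.5 m/s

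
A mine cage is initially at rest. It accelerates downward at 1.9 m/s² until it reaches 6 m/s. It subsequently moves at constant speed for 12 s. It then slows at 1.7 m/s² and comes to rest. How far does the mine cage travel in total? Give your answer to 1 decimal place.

92.1 m

Phase 1 (accelerating): v₀ = 0 m/s, a = 1.9 m/s².
v = v₀ + at → t = (6 − 0) / 1.9 = 3.16 s
v² = v₀² + 2aΔx → Δx = (6² − 0²)/(2·1.9) = 9.47 m

Phase 2 (constant speed): v₀ = 6.00 m/s, a = 0 m/s².
v = v₀ + at = 6.00 + (0)(12) = 6.00 m/s
Δx = v₀t + ½at² = 6.00·12 + 0.5·0·12² = 72.0 m

Phase 3 (decelerating): v₀ = 6.00 m/s, a = -1.7 m/s².
v = v₀ + at → t = (0 − 6.00) / -1.7 = 3.53 s
v² = v₀² + 2aΔx → Δx = (0² − 6.00²)/(2·-1.7) = 10.6 m
Total distance = 9.47 + 72.0 + 10.6 = 92.1 m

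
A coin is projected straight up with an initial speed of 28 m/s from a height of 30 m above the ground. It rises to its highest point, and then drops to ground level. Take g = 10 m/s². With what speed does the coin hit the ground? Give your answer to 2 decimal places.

37.20 m/s

Phase 1 (rising): v₀ = 28.0 m/s, a = -10 m/s².
v = v₀ + at → t = (0 − 28.0) / -10 = 2.80 s
v² = v₀² + 2aΔx → Δx = (0² − 28.0²)/(2·-10) = 39.2 m

Phase 2 (falling): v₀ = 0 m/s, a = -10 m/s².
Falls 69.2 m from rest: t = √(2·69.2/10) = 3.72 s; v = g·t = 37.2 m/s.
Final speed = 37.2 m/s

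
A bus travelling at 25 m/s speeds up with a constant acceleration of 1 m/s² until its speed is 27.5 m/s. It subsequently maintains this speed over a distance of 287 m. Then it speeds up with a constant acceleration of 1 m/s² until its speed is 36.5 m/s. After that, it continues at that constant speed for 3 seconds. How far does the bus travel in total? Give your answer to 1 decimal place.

750.1 m

Phase 1 (accelerating): v₀ = 25.0 m/s, a = 1 m/s².
v = v₀ + at → t = (27.5 − 25.0) / 1 = 2.50 s
v² = v₀² + 2aΔx → Δx = (27.5² − 25.0²)/(2·1) = 65.6 m

Phase 2 (constant speed): v₀ = 27.5 m/s, a = 0 m/s².
Constant speed: t = d/v = 287/27.5 = 10.4 s

Phase 3 (accelerating): v₀ = 27.5 m/s, a = 1 m/s².
v = v₀ + at → t = (36.5 − 27.5) / 1 = 9.00 s
v² = v₀² + 2aΔx → Δx = (36.5² − 27.5²)/(2·1) = 288 m

Phase 4 (constant speed): v₀ = 36.5 m/s, a = 0 m/s².
v = v₀ + at = 36.5 + (0)(3) = 36.5 m/s
Δx = v₀t + ½at² = 36.5·3 + 0.5·0·3² = 110 m
Total distance = 65.6 + 287 + 288 + 110 = 750 m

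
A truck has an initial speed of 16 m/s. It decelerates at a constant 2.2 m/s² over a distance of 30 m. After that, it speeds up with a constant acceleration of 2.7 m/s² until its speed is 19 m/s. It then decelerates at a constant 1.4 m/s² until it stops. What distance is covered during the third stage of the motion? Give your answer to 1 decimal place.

128.9 m

Phase 1 (decelerating): v₀ = 16.0 m/s, a = -2.2 m/s².
v² = v₀² + 2aΔx = 16.0² + 2·-2.2·30 = 124 → v = 11.1 m/s
t = (v − v₀)/a = (11.1 − 16.0)/-2.2 = 2.21 s

Phase 2 (accelerating): v₀ = 11.1 m/s, a = 2.7 m/s².
v = v₀ + at → t = (19 − 11.1) / 2.7 = 2.91 s
v² = v₀² + 2aΔx → Δx = (19² − 11.1²)/(2·2.7) = 43.9 m

Phase 3 (decelerating): v₀ = 19.0 m/s, a = -1.4 m/s².
v = v₀ + at → t = (0 − 19.0) / -1.4 = 13.6 s
v² = v₀² + 2aΔx → Δx = (0² − 19.0²)/(2·-1.4) = 129 m
Distance in phase 3 = 129 m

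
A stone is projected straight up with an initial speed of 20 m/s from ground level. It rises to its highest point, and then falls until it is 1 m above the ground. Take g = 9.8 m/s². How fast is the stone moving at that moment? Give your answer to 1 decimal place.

Phase 1 (rising): v₀ = 20.0 m/s, a = -9.8 m/s².
v = v₀ + at → t = (0 − 20.0) / -9.8 = 2.04 s
v² = v₀² + 2aΔx → Δx = (0² − 20.0²)/(2·-9.8) = 20.4 m

Phase 2 (falling): v₀ = 0 m/s, a = -9.8 m/s².
Falls 19.4 m from rest: t = √(2·19.4/9.8) = 1.99 s; v = g·t = 19.5 m/s.
Final speed = 19.5 m/s

19.5 m/s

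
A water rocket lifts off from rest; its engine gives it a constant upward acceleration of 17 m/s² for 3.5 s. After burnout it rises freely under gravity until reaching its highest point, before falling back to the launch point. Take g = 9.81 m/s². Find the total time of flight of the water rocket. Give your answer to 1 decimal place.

Phase 1 (powered ascent): v₀ = 0 m/s, a = 17 m/s².
v = v₀ + at = 0 + (17)(3.5) = 59.5 m/s
Δx = v₀t + ½at² = 0·3.5 + 0.5·17·3.5² = 104 m

Phase 2 (coasting upward): v₀ = 59.5 m/s, a = -9.81 m/s².
v = v₀ + at → t = (0 − 59.5) / -9.81 = 6.07 s
v² = v₀² + 2aΔx → Δx = (0² − 59.5²)/(2·-9.81) = 180 m

Phase 3 (free fall): v₀ = 0 m/s, a = -9.81 m/s².
Falls 285 m from rest: t = √(2·285/9.81) = 7.62 s; v = g·t = 74.7 m/s.
Total time = 3.50 + 6.07 + 7.62 = 17.2 s

17.2 s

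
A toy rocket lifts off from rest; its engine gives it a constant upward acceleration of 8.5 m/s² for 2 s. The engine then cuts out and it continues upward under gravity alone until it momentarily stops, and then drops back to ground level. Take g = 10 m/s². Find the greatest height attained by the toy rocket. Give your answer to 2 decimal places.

Phase 1 (powered ascent): v₀ = 0 m/s, a = 8.5 m/s².
v = v₀ + at = 0 + (8.5)(2) = 17.0 m/s
Δx = v₀t + ½at² = 0·2 + 0.5·8.5·2² = 17.0 m

Phase 2 (coasting upward): v₀ = 17.0 m/s, a = -10 m/s².
v = v₀ + at → t = (0 − 17.0) / -10 = 1.70 s
v² = v₀² + 2aΔx → Δx = (0² − 17.0²)/(2·-10) = 14.4 m
Maximum height = 17.0 + 14.4 = 31.4 m

31.45 m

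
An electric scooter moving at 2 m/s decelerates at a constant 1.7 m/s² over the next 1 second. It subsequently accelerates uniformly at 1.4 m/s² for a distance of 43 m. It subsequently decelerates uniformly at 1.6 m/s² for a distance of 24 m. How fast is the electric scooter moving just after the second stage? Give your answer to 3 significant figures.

Phase 1 (decelerating): v₀ = 2.00 m/s, a = -1.7 m/s².
v = v₀ + at = 2.00 + (-1.7)(1) = 0.300 m/s
Δx = v₀t + ½at² = 2.00·1 + 0.5·-1.7·1² = 1.15 m

Phase 2 (accelerating): v₀ = 0.300 m/s, a = 1.4 m/s².
v² = v₀² + 2aΔx = 0.300² + 2·1.4·43 = 120 → v = 11.0 m/s
t = (v − v₀)/a = (11.0 − 0.300)/1.4 = 7.63 s
Speed at end of phase 2 = 11.0 m/s

11.0 m/s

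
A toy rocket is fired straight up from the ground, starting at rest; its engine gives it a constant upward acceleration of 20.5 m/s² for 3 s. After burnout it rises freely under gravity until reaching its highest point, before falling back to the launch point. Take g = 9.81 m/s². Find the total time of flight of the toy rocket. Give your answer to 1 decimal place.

Phase 1 (powered ascent): v₀ = 0 m/s, a = 20.5 m/s².
v = v₀ + at = 0 + (20.5)(3) = 61.5 m/s
Δx = v₀t + ½at² = 0·3 + 0.5·20.5·3² = 92.2 m

Phase 2 (coasting upward): v₀ = 61.5 m/s, a = -9.81 m/s².
v = v₀ + at → t = (0 − 61.5) / -9.81 = 6.27 s
v² = v₀² + 2aΔx → Δx = (0² − 61.5²)/(2·-9.81) = 193 m

Phase 3 (free fall): v₀ = 0 m/s, a = -9.81 m/s².
Falls 285 m from rest: t = √(2·285/9.81) = 7.62 s; v = g·t = 74.8 m/s.
Total time = 3.00 + 6.27 + 7.62 = 16.9 s

16.9 s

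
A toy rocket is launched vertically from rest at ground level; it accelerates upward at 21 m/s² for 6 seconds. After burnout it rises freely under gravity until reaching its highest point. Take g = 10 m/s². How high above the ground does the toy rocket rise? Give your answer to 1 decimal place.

1171.8 m

Phase 1 (powered ascent): v₀ = 0 m/s, a = 21 m/s².
v = v₀ + at = 0 + (21)(6) = 126 m/s
Δx = v₀t + ½at² = 0·6 + 0.5·21·6² = 378 m

Phase 2 (coasting upward): v₀ = 126 m/s, a = -10 m/s².
v = v₀ + at → t = (0 − 126) / -10 = 12.6 s
v² = v₀² + 2aΔx → Δx = (0² − 126²)/(2·-10) = 794 m
Maximum height = 378 + 794 = 1170 m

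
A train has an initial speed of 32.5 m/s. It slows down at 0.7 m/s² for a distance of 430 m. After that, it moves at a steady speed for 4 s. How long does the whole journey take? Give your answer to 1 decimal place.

20.0 s

Phase 1 (decelerating): v₀ = 32.5 m/s, a = -0.7 m/s².
v² = v₀² + 2aΔx = 32.5² + 2·-0.7·430 = 454 → v = 21.3 m/s
t = (v − v₀)/a = (21.3 − 32.5)/-0.7 = 16.0 s

Phase 2 (constant speed): v₀ = 21.3 m/s, a = 0 m/s².
v = v₀ + at = 21.3 + (0)(4) = 21.3 m/s
Δx = v₀t + ½at² = 21.3·4 + 0.5·0·4² = 85.3 m
Total time = 16.0 + 4.00 = 20.0 s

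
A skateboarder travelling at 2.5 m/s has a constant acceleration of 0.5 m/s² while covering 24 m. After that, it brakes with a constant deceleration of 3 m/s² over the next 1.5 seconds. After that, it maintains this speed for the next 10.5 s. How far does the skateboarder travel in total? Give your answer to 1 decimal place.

39.4 m

Phase 1 (accelerating): v₀ = 2.50 m/s, a = 0.5 m/s².
v² = v₀² + 2aΔx = 2.50² + 2·0.5·24 = 30.2 → v = 5.50 m/s
t = (v − v₀)/a = (5.50 − 2.50)/0.5 = 6.00 s

Phase 2 (decelerating): v₀ = 5.50 m/s, a = -3 m/s².
v = v₀ + at = 5.50 + (-3)(1.5) = 1.00 m/s
Δx = v₀t + ½at² = 5.50·1.5 + 0.5·-3·1.5² = 4.88 m

Phase 3 (constant speed): v₀ = 1.00 m/s, a = 0 m/s².
v = v₀ + at = 1.00 + (0)(10.5) = 1.00 m/s
Δx = v₀t + ½at² = 1.00·10.5 + 0.5·0·10.5² = 10.5 m
Total distance = 24.0 + 4.88 + 10.5 = 39.4 m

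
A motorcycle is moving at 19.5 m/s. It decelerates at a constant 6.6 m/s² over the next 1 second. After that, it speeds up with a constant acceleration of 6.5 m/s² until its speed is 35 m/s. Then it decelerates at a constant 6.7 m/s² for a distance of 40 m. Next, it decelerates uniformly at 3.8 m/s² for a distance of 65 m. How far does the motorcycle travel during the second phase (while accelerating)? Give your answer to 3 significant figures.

Phase 1 (decelerating): v₀ = 19.5 m/s, a = -6.6 m/s².
v = v₀ + at = 19.5 + (-6.6)(1) = 12.9 m/s
Δx = v₀t + ½at² = 19.5·1 + 0.5·-6.6·1² = 16.2 m

Phase 2 (accelerating): v₀ = 12.9 m/s, a = 6.5 m/s².
v = v₀ + at → t = (35 − 12.9) / 6.5 = 3.40 s
v² = v₀² + 2aΔx → Δx = (35² − 12.9²)/(2·6.5) = 81.4 m
Distance in phase 2 = 81.4 m

81.4 m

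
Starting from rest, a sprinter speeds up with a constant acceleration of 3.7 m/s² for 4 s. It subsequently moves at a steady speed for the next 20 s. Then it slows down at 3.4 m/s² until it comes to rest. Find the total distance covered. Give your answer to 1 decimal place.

357.8 m

Phase 1 (accelerating): v₀ = 0 m/s, a = 3.7 m/s².
v = v₀ + at = 0 + (3.7)(4) = 14.8 m/s
Δx = v₀t + ½at² = 0·4 + 0.5·3.7·4² = 29.6 m

Phase 2 (constant speed): v₀ = 14.8 m/s, a = 0 m/s².
v = v₀ + at = 14.8 + (0)(20) = 14.8 m/s
Δx = v₀t + ½at² = 14.8·20 + 0.5·0·20² = 296 m

Phase 3 (decelerating): v₀ = 14.8 m/s, a = -3.4 m/s².
v = v₀ + at → t = (0 − 14.8) / -3.4 = 4.35 s
v² = v₀² + 2aΔx → Δx = (0² − 14.8²)/(2·-3.4) = 32.2 m
Total distance = 29.6 + 296 + 32.2 = 358 m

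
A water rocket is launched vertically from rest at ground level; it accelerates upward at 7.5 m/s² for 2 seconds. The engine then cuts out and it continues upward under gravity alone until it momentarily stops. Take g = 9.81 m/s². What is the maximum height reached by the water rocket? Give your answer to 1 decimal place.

Phase 1 (powered ascent): v₀ = 0 m/s, a = 7.5 m/s².
v = v₀ + at = 0 + (7.5)(2) = 15.0 m/s
Δx = v₀t + ½at² = 0·2 + 0.5·7.5·2² = 15.0 m

Phase 2 (coasting upward): v₀ = 15.0 m/s, a = -9.81 m/s².
v = v₀ + at → t = (0 − 15.0) / -9.81 = 1.53 s
v² = v₀² + 2aΔx → Δx = (0² − 15.0²)/(2·-9.81) = 11.5 m
Maximum height = 15.0 + 11.5 = 26.5 m

26.5 m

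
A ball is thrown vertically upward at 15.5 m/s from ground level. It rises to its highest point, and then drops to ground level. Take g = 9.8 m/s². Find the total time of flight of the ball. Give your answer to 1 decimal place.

3.2 s

Phase 1 (rising): v₀ = 15.5 m/s, a = -9.8 m/s².
v = v₀ + at → t = (0 − 15.5) / -9.8 = 1.58 s
v² = v₀² + 2aΔx → Δx = (0² − 15.5²)/(2·-9.8) = 12.3 m

Phase 2 (falling): v₀ = 0 m/s, a = -9.8 m/s².
Falls 12.3 m from rest: t = √(2·12.3/9.8) = 1.58 s; v = g·t = 15.5 m/s.
Total time = 1.58 + 1.58 = 3.16 s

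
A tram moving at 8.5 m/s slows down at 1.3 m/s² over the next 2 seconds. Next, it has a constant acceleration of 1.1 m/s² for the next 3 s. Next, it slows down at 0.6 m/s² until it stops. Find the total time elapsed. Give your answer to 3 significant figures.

20.3 s

Phase 1 (decelerating): v₀ = 8.50 m/s, a = -1.3 m/s².
v = v₀ + at = 8.50 + (-1.3)(2) = 5.90 m/s
Δx = v₀t + ½at² = 8.50·2 + 0.5·-1.3·2² = 14.4 m

Phase 2 (accelerating): v₀ = 5.90 m/s, a = 1.1 m/s².
v = v₀ + at = 5.90 + (1.1)(3) = 9.20 m/s
Δx = v₀t + ½at² = 5.90·3 + 0.5·1.1·3² = 22.7 m

Phase 3 (decelerating): v₀ = 9.20 m/s, a = -0.6 m/s².
v = v₀ + at → t = (0 − 9.20) / -0.6 = 15.3 s
v² = v₀² + 2aΔx → Δx = (0² − 9.20²)/(2·-0.6) = 70.5 m
Total time = 2.00 + 3.00 + 15.3 = 20.3 s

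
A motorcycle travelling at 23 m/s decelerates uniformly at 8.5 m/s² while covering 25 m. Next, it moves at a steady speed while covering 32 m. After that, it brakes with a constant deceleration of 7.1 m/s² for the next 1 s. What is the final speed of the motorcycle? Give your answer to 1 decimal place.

3.1 m/s

Phase 1 (decelerating): v₀ = 23.0 m/s, a = -8.5 m/s².
v² = v₀² + 2aΔx = 23.0² + 2·-8.5·25 = 104 → v = 10.2 m/s
t = (v − v₀)/a = (10.2 − 23.0)/-8.5 = 1.51 s

Phase 2 (constant speed): v₀ = 10.2 m/s, a = 0 m/s².
Constant speed: t = d/v = 32/10.2 = 3.14 s

Phase 3 (decelerating): v₀ = 10.2 m/s, a = -7.1 m/s².
v = v₀ + at = 10.2 + (-7.1)(1) = 3.10 m/s
Δx = v₀t + ½at² = 10.2·1 + 0.5·-7.1·1² = 6.65 m
Final speed = 3.10 m/s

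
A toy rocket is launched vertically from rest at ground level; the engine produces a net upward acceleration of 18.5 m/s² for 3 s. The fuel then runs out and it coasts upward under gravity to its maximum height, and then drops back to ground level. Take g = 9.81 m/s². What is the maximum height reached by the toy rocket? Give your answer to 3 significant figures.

240 m

Phase 1 (powered ascent): v₀ = 0 m/s, a = 18.5 m/s².
v = v₀ + at = 0 + (18.5)(3) = 55.5 m/s
Δx = v₀t + ½at² = 0·3 + 0.5·18.5·3² = 83.2 m

Phase 2 (coasting upward): v₀ = 55.5 m/s, a = -9.81 m/s².
v = v₀ + at → t = (0 − 55.5) / -9.81 = 5.66 s
v² = v₀² + 2aΔx → Δx = (0² − 55.5²)/(2·-9.81) = 157 m
Maximum height = 83.2 + 157 = 240 m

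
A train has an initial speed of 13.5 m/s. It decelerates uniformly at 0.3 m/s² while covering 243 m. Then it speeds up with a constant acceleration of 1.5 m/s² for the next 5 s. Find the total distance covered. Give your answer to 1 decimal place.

Phase 1 (decelerating): v₀ = 13.5 m/s, a = -0.3 m/s².
v² = v₀² + 2aΔx = 13.5² + 2·-0.3·243 = 36.5 → v = 6.04 m/s
t = (v − v₀)/a = (6.04 − 13.5)/-0.3 = 24.9 s

Phase 2 (accelerating): v₀ = 6.04 m/s, a = 1.5 m/s².
v = v₀ + at = 6.04 + (1.5)(5) = 13.5 m/s
Δx = v₀t + ½at² = 6.04·5 + 0.5·1.5·5² = 48.9 m
Total distance = 243 + 48.9 = 292 m

291.9 m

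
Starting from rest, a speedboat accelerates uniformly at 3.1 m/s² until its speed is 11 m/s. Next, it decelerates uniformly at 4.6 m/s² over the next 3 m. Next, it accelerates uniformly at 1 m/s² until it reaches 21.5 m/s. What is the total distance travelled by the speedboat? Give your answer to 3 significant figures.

Phase 1 (accelerating): v₀ = 0 m/s, a = 3.1 m/s².
v = v₀ + at → t = (11 − 0) / 3.1 = 3.55 s
v² = v₀² + 2aΔx → Δx = (11² − 0²)/(2·3.1) = 19.5 m

Phase 2 (decelerating): v₀ = 11.0 m/s, a = -4.6 m/s².
v² = v₀² + 2aΔx = 11.0² + 2·-4.6·3 = 93.4 → v = 9.66 m/s
t = (v − v₀)/a = (9.66 − 11.0)/-4.6 = 0.290 s

Phase 3 (accelerating): v₀ = 9.66 m/s, a = 1 m/s².
v = v₀ + at → t = (21.5 − 9.66) / 1 = 11.8 s
v² = v₀² + 2aΔx → Δx = (21.5² − 9.66²)/(2·1) = 184 m
Total distance = 19.5 + 3.00 + 184 = 207 m

207 m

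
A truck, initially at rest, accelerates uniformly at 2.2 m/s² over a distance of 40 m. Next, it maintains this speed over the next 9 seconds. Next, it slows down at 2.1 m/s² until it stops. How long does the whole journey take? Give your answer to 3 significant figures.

21.3 s

Phase 1 (accelerating): v₀ = 0 m/s, a = 2.2 m/s².
v² = v₀² + 2aΔx = 0² + 2·2.2·40 = 176 → v = 13.3 m/s
t = (v − v₀)/a = (13.3 − 0)/2.2 = 6.03 s

Phase 2 (constant speed): v₀ = 13.3 m/s, a = 0 m/s².
v = v₀ + at = 13.3 + (0)(9) = 13.3 m/s
Δx = v₀t + ½at² = 13.3·9 + 0.5·0·9² = 119 m

Phase 3 (decelerating): v₀ = 13.3 m/s, a = -2.1 m/s².
v = v₀ + at → t = (0 − 13.3) / -2.1 = 6.32 s
v² = v₀² + 2aΔx → Δx = (0² − 13.3²)/(2·-2.1) = 41.9 m
Total time = 6.03 + 9.00 + 6.32 = 21.3 s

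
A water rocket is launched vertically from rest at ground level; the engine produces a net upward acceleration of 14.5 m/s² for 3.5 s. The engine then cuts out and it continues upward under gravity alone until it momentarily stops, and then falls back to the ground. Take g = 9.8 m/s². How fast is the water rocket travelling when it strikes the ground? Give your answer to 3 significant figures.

Phase 1 (powered ascent): v₀ = 0 m/s, a = 14.5 m/s².
v = v₀ + at = 0 + (14.5)(3.5) = 50.8 m/s
Δx = v₀t + ½at² = 0·3.5 + 0.5·14.5·3.5² = 88.8 m

Phase 2 (coasting upward): v₀ = 50.8 m/s, a = -9.8 m/s².
v = v₀ + at → t = (0 − 50.8) / -9.8 = 5.18 s
v² = v₀² + 2aΔx → Δx = (0² − 50.8²)/(2·-9.8) = 131 m

Phase 3 (free fall): v₀ = 0 m/s, a = -9.8 m/s².
Falls 220 m from rest: t = √(2·220/9.8) = 6.70 s; v = g·t = 65.7 m/s.
Impact speed = 65.7 m/s

65.7 m/s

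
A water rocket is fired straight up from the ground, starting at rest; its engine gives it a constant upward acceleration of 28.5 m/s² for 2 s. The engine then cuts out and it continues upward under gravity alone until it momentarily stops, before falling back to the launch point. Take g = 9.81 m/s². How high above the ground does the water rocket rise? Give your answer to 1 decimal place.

Phase 1 (powered ascent): v₀ = 0 m/s, a = 28.5 m/s².
v = v₀ + at = 0 + (28.5)(2) = 57.0 m/s
Δx = v₀t + ½at² = 0·2 + 0.5·28.5·2² = 57.0 m

Phase 2 (coasting upward): v₀ = 57.0 m/s, a = -9.81 m/s².
v = v₀ + at → t = (0 − 57.0) / -9.81 = 5.81 s
v² = v₀² + 2aΔx → Δx = (0² − 57.0²)/(2·-9.81) = 166 m
Maximum height = 57.0 + 166 = 223 m

222.6 m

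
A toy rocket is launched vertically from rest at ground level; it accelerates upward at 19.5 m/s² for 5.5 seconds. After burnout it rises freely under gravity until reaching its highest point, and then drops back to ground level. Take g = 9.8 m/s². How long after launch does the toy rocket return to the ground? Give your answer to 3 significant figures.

29.9 s

Phase 1 (powered ascent): v₀ = 0 m/s, a = 19.5 m/s².
v = v₀ + at = 0 + (19.5)(5.5) = 107 m/s
Δx = v₀t + ½at² = 0·5.5 + 0.5·19.5·5.5² = 295 m

Phase 2 (coasting upward): v₀ = 107 m/s, a = -9.8 m/s².
v = v₀ + at → t = (0 − 107) / -9.8 = 10.9 s
v² = v₀² + 2aΔx → Δx = (0² − 107²)/(2·-9.8) = 587 m

Phase 3 (free fall): v₀ = 0 m/s, a = -9.8 m/s².
Falls 882 m from rest: t = √(2·882/9.8) = 13.4 s; v = g·t = 131 m/s.
Total time = 5.50 + 10.9 + 13.4 = 29.9 s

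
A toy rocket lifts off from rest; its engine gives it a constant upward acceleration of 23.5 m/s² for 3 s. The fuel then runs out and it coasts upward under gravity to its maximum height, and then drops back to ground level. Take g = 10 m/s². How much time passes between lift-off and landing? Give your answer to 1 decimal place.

18.5 s

Phase 1 (powered ascent): v₀ = 0 m/s, a = 23.5 m/s².
v = v₀ + at = 0 + (23.5)(3) = 70.5 m/s
Δx = v₀t + ½at² = 0·3 + 0.5·23.5·3² = 106 m

Phase 2 (coasting upward): v₀ = 70.5 m/s, a = -10 m/s².
v = v₀ + at → t = (0 − 70.5) / -10 = 7.05 s
v² = v₀² + 2aΔx → Δx = (0² − 70.5²)/(2·-10) = 249 m

Phase 3 (free fall): v₀ = 0 m/s, a = -10 m/s².
Falls 354 m from rest: t = √(2·354/10) = 8.42 s; v = g·t = 84.2 m/s.
Total time = 3.00 + 7.05 + 8.42 = 18.5 s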